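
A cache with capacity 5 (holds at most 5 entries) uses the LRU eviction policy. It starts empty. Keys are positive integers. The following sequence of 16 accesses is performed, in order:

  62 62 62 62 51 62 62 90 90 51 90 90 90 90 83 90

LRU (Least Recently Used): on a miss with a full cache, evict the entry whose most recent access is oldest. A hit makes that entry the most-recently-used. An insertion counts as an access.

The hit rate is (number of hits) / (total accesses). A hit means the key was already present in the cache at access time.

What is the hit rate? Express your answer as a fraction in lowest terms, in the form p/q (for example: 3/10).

LRU simulation (capacity=5):
  1. access 62: MISS. Cache (LRU->MRU): [62]
  2. access 62: HIT. Cache (LRU->MRU): [62]
  3. access 62: HIT. Cache (LRU->MRU): [62]
  4. access 62: HIT. Cache (LRU->MRU): [62]
  5. access 51: MISS. Cache (LRU->MRU): [62 51]
  6. access 62: HIT. Cache (LRU->MRU): [51 62]
  7. access 62: HIT. Cache (LRU->MRU): [51 62]
  8. access 90: MISS. Cache (LRU->MRU): [51 62 90]
  9. access 90: HIT. Cache (LRU->MRU): [51 62 90]
  10. access 51: HIT. Cache (LRU->MRU): [62 90 51]
  11. access 90: HIT. Cache (LRU->MRU): [62 51 90]
  12. access 90: HIT. Cache (LRU->MRU): [62 51 90]
  13. access 90: HIT. Cache (LRU->MRU): [62 51 90]
  14. access 90: HIT. Cache (LRU->MRU): [62 51 90]
  15. access 83: MISS. Cache (LRU->MRU): [62 51 90 83]
  16. access 90: HIT. Cache (LRU->MRU): [62 51 83 90]
Total: 12 hits, 4 misses, 0 evictions

Hit rate = 12/16 = 3/4

Answer: 3/4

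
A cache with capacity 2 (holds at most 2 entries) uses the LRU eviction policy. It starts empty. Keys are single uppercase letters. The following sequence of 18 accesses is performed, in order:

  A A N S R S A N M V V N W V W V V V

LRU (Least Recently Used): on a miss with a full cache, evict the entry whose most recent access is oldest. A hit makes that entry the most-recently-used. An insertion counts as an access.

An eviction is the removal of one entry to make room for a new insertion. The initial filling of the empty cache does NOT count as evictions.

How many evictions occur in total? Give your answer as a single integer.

Answer: 9

Derivation:
LRU simulation (capacity=2):
  1. access A: MISS. Cache (LRU->MRU): [A]
  2. access A: HIT. Cache (LRU->MRU): [A]
  3. access N: MISS. Cache (LRU->MRU): [A N]
  4. access S: MISS, evict A. Cache (LRU->MRU): [N S]
  5. access R: MISS, evict N. Cache (LRU->MRU): [S R]
  6. access S: HIT. Cache (LRU->MRU): [R S]
  7. access A: MISS, evict R. Cache (LRU->MRU): [S A]
  8. access N: MISS, evict S. Cache (LRU->MRU): [A N]
  9. access M: MISS, evict A. Cache (LRU->MRU): [N M]
  10. access V: MISS, evict N. Cache (LRU->MRU): [M V]
  11. access V: HIT. Cache (LRU->MRU): [M V]
  12. access N: MISS, evict M. Cache (LRU->MRU): [V N]
  13. access W: MISS, evict V. Cache (LRU->MRU): [N W]
  14. access V: MISS, evict N. Cache (LRU->MRU): [W V]
  15. access W: HIT. Cache (LRU->MRU): [V W]
  16. access V: HIT. Cache (LRU->MRU): [W V]
  17. access V: HIT. Cache (LRU->MRU): [W V]
  18. access V: HIT. Cache (LRU->MRU): [W V]
Total: 7 hits, 11 misses, 9 evictions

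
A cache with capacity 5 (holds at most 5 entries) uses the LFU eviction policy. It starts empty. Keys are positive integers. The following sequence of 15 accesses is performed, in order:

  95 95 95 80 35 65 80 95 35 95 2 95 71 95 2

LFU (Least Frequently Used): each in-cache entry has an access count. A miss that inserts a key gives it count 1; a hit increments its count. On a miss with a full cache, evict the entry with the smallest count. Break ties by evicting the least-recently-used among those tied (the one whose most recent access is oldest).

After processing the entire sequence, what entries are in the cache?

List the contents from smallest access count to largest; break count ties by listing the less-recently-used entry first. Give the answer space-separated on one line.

LFU simulation (capacity=5):
  1. access 95: MISS. Cache: [95(c=1)]
  2. access 95: HIT, count now 2. Cache: [95(c=2)]
  3. access 95: HIT, count now 3. Cache: [95(c=3)]
  4. access 80: MISS. Cache: [80(c=1) 95(c=3)]
  5. access 35: MISS. Cache: [80(c=1) 35(c=1) 95(c=3)]
  6. access 65: MISS. Cache: [80(c=1) 35(c=1) 65(c=1) 95(c=3)]
  7. access 80: HIT, count now 2. Cache: [35(c=1) 65(c=1) 80(c=2) 95(c=3)]
  8. access 95: HIT, count now 4. Cache: [35(c=1) 65(c=1) 80(c=2) 95(c=4)]
  9. access 35: HIT, count now 2. Cache: [65(c=1) 80(c=2) 35(c=2) 95(c=4)]
  10. access 95: HIT, count now 5. Cache: [65(c=1) 80(c=2) 35(c=2) 95(c=5)]
  11. access 2: MISS. Cache: [65(c=1) 2(c=1) 80(c=2) 35(c=2) 95(c=5)]
  12. access 95: HIT, count now 6. Cache: [65(c=1) 2(c=1) 80(c=2) 35(c=2) 95(c=6)]
  13. access 71: MISS, evict 65(c=1). Cache: [2(c=1) 71(c=1) 80(c=2) 35(c=2) 95(c=6)]
  14. access 95: HIT, count now 7. Cache: [2(c=1) 71(c=1) 80(c=2) 35(c=2) 95(c=7)]
  15. access 2: HIT, count now 2. Cache: [71(c=1) 80(c=2) 35(c=2) 2(c=2) 95(c=7)]
Total: 9 hits, 6 misses, 1 evictions

Answer: 71 80 35 2 95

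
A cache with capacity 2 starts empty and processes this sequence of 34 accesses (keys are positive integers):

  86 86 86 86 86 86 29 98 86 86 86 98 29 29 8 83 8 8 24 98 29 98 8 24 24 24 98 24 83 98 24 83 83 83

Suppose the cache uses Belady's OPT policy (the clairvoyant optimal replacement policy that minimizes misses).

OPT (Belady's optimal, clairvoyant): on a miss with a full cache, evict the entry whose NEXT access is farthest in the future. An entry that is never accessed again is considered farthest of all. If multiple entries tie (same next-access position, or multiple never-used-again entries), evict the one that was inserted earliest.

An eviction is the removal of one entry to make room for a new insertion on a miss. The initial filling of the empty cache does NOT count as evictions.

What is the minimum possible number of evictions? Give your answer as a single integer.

OPT (Belady) simulation (capacity=2):
  1. access 86: MISS. Cache: [86]
  2. access 86: HIT. Next use of 86: step 3. Cache: [86]
  3. access 86: HIT. Next use of 86: step 4. Cache: [86]
  4. access 86: HIT. Next use of 86: step 5. Cache: [86]
  5. access 86: HIT. Next use of 86: step 6. Cache: [86]
  6. access 86: HIT. Next use of 86: step 9. Cache: [86]
  7. access 29: MISS. Cache: [86 29]
  8. access 98: MISS, evict 29 (next use: step 13). Cache: [86 98]
  9. access 86: HIT. Next use of 86: step 10. Cache: [86 98]
  10. access 86: HIT. Next use of 86: step 11. Cache: [86 98]
  11. access 86: HIT. Next use of 86: never. Cache: [86 98]
  12. access 98: HIT. Next use of 98: step 20. Cache: [86 98]
  13. access 29: MISS, evict 86 (next use: never). Cache: [98 29]
  14. access 29: HIT. Next use of 29: step 21. Cache: [98 29]
  15. access 8: MISS, evict 29 (next use: step 21). Cache: [98 8]
  16. access 83: MISS, evict 98 (next use: step 20). Cache: [8 83]
  17. access 8: HIT. Next use of 8: step 18. Cache: [8 83]
  18. access 8: HIT. Next use of 8: step 23. Cache: [8 83]
  19. access 24: MISS, evict 83 (next use: step 29). Cache: [8 24]
  20. access 98: MISS, evict 24 (next use: step 24). Cache: [8 98]
  21. access 29: MISS, evict 8 (next use: step 23). Cache: [98 29]
  22. access 98: HIT. Next use of 98: step 27. Cache: [98 29]
  23. access 8: MISS, evict 29 (next use: never). Cache: [98 8]
  24. access 24: MISS, evict 8 (next use: never). Cache: [98 24]
  25. access 24: HIT. Next use of 24: step 26. Cache: [98 24]
  26. access 24: HIT. Next use of 24: step 28. Cache: [98 24]
  27. access 98: HIT. Next use of 98: step 30. Cache: [98 24]
  28. access 24: HIT. Next use of 24: step 31. Cache: [98 24]
  29. access 83: MISS, evict 24 (next use: step 31). Cache: [98 83]
  30. access 98: HIT. Next use of 98: never. Cache: [98 83]
  31. access 24: MISS, evict 98 (next use: never). Cache: [83 24]
  32. access 83: HIT. Next use of 83: step 33. Cache: [83 24]
  33. access 83: HIT. Next use of 83: step 34. Cache: [83 24]
  34. access 83: HIT. Next use of 83: never. Cache: [83 24]
Total: 21 hits, 13 misses, 11 evictions

Answer: 11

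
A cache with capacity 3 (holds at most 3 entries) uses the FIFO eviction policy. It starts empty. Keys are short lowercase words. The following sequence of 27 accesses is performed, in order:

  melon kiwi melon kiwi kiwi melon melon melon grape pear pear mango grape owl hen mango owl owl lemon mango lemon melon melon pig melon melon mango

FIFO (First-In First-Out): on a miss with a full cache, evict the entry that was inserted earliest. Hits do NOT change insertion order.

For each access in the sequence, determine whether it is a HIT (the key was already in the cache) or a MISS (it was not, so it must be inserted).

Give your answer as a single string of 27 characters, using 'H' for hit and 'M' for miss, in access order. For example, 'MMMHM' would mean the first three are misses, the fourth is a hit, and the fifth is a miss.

Answer: MMHHHHHHMMHMHMMHHHMMHMHMHHH

Derivation:
FIFO simulation (capacity=3):
  1. access melon: MISS. Cache (old->new): [melon]
  2. access kiwi: MISS. Cache (old->new): [melon kiwi]
  3. access melon: HIT. Cache (old->new): [melon kiwi]
  4. access kiwi: HIT. Cache (old->new): [melon kiwi]
  5. access kiwi: HIT. Cache (old->new): [melon kiwi]
  6. access melon: HIT. Cache (old->new): [melon kiwi]
  7. access melon: HIT. Cache (old->new): [melon kiwi]
  8. access melon: HIT. Cache (old->new): [melon kiwi]
  9. access grape: MISS. Cache (old->new): [melon kiwi grape]
  10. access pear: MISS, evict melon. Cache (old->new): [kiwi grape pear]
  11. access pear: HIT. Cache (old->new): [kiwi grape pear]
  12. access mango: MISS, evict kiwi. Cache (old->new): [grape pear mango]
  13. access grape: HIT. Cache (old->new): [grape pear mango]
  14. access owl: MISS, evict grape. Cache (old->new): [pear mango owl]
  15. access hen: MISS, evict pear. Cache (old->new): [mango owl hen]
  16. access mango: HIT. Cache (old->new): [mango owl hen]
  17. access owl: HIT. Cache (old->new): [mango owl hen]
  18. access owl: HIT. Cache (old->new): [mango owl hen]
  19. access lemon: MISS, evict mango. Cache (old->new): [owl hen lemon]
  20. access mango: MISS, evict owl. Cache (old->new): [hen lemon mango]
  21. access lemon: HIT. Cache (old->new): [hen lemon mango]
  22. access melon: MISS, evict hen. Cache (old->new): [lemon mango melon]
  23. access melon: HIT. Cache (old->new): [lemon mango melon]
  24. access pig: MISS, evict lemon. Cache (old->new): [mango melon pig]
  25. access melon: HIT. Cache (old->new): [mango melon pig]
  26. access melon: HIT. Cache (old->new): [mango melon pig]
  27. access mango: HIT. Cache (old->new): [mango melon pig]
Total: 16 hits, 11 misses, 8 evictions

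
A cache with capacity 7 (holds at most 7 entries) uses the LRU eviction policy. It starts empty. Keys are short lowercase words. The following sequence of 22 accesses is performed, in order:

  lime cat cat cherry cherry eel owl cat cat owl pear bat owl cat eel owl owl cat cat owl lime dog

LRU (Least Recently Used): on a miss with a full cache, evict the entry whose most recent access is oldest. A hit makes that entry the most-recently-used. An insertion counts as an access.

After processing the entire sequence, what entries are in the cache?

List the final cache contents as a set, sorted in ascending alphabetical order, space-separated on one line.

Answer: bat cat dog eel lime owl pear

Derivation:
LRU simulation (capacity=7):
  1. access lime: MISS. Cache (LRU->MRU): [lime]
  2. access cat: MISS. Cache (LRU->MRU): [lime cat]
  3. access cat: HIT. Cache (LRU->MRU): [lime cat]
  4. access cherry: MISS. Cache (LRU->MRU): [lime cat cherry]
  5. access cherry: HIT. Cache (LRU->MRU): [lime cat cherry]
  6. access eel: MISS. Cache (LRU->MRU): [lime cat cherry eel]
  7. access owl: MISS. Cache (LRU->MRU): [lime cat cherry eel owl]
  8. access cat: HIT. Cache (LRU->MRU): [lime cherry eel owl cat]
  9. access cat: HIT. Cache (LRU->MRU): [lime cherry eel owl cat]
  10. access owl: HIT. Cache (LRU->MRU): [lime cherry eel cat owl]
  11. access pear: MISS. Cache (LRU->MRU): [lime cherry eel cat owl pear]
  12. access bat: MISS. Cache (LRU->MRU): [lime cherry eel cat owl pear bat]
  13. access owl: HIT. Cache (LRU->MRU): [lime cherry eel cat pear bat owl]
  14. access cat: HIT. Cache (LRU->MRU): [lime cherry eel pear bat owl cat]
  15. access eel: HIT. Cache (LRU->MRU): [lime cherry pear bat owl cat eel]
  16. access owl: HIT. Cache (LRU->MRU): [lime cherry pear bat cat eel owl]
  17. access owl: HIT. Cache (LRU->MRU): [lime cherry pear bat cat eel owl]
  18. access cat: HIT. Cache (LRU->MRU): [lime cherry pear bat eel owl cat]
  19. access cat: HIT. Cache (LRU->MRU): [lime cherry pear bat eel owl cat]
  20. access owl: HIT. Cache (LRU->MRU): [lime cherry pear bat eel cat owl]
  21. access lime: HIT. Cache (LRU->MRU): [cherry pear bat eel cat owl lime]
  22. access dog: MISS, evict cherry. Cache (LRU->MRU): [pear bat eel cat owl lime dog]
Total: 14 hits, 8 misses, 1 evictions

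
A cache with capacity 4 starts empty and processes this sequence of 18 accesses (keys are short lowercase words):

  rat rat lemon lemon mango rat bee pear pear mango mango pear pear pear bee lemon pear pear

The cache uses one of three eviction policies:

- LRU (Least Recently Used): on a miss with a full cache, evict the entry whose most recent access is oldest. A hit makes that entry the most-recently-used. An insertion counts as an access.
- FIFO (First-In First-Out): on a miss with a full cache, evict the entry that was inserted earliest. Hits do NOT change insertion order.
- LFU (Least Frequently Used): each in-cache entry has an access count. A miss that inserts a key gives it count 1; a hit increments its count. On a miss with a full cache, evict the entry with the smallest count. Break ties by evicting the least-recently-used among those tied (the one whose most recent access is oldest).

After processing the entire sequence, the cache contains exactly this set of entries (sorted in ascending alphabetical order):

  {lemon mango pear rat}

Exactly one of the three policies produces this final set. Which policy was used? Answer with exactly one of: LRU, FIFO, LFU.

Simulating under each policy and comparing final sets:
  LRU: final set = {bee lemon mango pear} -> differs
  FIFO: final set = {bee lemon mango pear} -> differs
  LFU: final set = {lemon mango pear rat} -> MATCHES target
Only LFU produces the target set.

Answer: LFU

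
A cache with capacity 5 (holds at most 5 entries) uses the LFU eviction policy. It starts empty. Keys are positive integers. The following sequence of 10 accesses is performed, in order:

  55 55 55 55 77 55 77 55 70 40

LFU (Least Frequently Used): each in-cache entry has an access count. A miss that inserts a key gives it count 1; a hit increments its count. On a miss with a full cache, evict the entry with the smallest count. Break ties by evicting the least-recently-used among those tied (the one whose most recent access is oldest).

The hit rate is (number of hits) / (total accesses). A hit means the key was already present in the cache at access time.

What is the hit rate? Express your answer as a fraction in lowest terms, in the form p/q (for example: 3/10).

Answer: 3/5

Derivation:
LFU simulation (capacity=5):
  1. access 55: MISS. Cache: [55(c=1)]
  2. access 55: HIT, count now 2. Cache: [55(c=2)]
  3. access 55: HIT, count now 3. Cache: [55(c=3)]
  4. access 55: HIT, count now 4. Cache: [55(c=4)]
  5. access 77: MISS. Cache: [77(c=1) 55(c=4)]
  6. access 55: HIT, count now 5. Cache: [77(c=1) 55(c=5)]
  7. access 77: HIT, count now 2. Cache: [77(c=2) 55(c=5)]
  8. access 55: HIT, count now 6. Cache: [77(c=2) 55(c=6)]
  9. access 70: MISS. Cache: [70(c=1) 77(c=2) 55(c=6)]
  10. access 40: MISS. Cache: [70(c=1) 40(c=1) 77(c=2) 55(c=6)]
Total: 6 hits, 4 misses, 0 evictions

Hit rate = 6/10 = 3/5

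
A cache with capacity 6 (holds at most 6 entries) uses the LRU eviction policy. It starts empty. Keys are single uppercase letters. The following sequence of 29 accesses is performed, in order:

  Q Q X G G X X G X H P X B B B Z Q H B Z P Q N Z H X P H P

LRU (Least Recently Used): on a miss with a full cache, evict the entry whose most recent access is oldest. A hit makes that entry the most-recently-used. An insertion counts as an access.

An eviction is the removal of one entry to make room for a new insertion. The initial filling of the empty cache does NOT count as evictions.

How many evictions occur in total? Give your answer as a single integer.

Answer: 4

Derivation:
LRU simulation (capacity=6):
  1. access Q: MISS. Cache (LRU->MRU): [Q]
  2. access Q: HIT. Cache (LRU->MRU): [Q]
  3. access X: MISS. Cache (LRU->MRU): [Q X]
  4. access G: MISS. Cache (LRU->MRU): [Q X G]
  5. access G: HIT. Cache (LRU->MRU): [Q X G]
  6. access X: HIT. Cache (LRU->MRU): [Q G X]
  7. access X: HIT. Cache (LRU->MRU): [Q G X]
  8. access G: HIT. Cache (LRU->MRU): [Q X G]
  9. access X: HIT. Cache (LRU->MRU): [Q G X]
  10. access H: MISS. Cache (LRU->MRU): [Q G X H]
  11. access P: MISS. Cache (LRU->MRU): [Q G X H P]
  12. access X: HIT. Cache (LRU->MRU): [Q G H P X]
  13. access B: MISS. Cache (LRU->MRU): [Q G H P X B]
  14. access B: HIT. Cache (LRU->MRU): [Q G H P X B]
  15. access B: HIT. Cache (LRU->MRU): [Q G H P X B]
  16. access Z: MISS, evict Q. Cache (LRU->MRU): [G H P X B Z]
  17. access Q: MISS, evict G. Cache (LRU->MRU): [H P X B Z Q]
  18. access H: HIT. Cache (LRU->MRU): [P X B Z Q H]
  19. access B: HIT. Cache (LRU->MRU): [P X Z Q H B]
  20. access Z: HIT. Cache (LRU->MRU): [P X Q H B Z]
  21. access P: HIT. Cache (LRU->MRU): [X Q H B Z P]
  22. access Q: HIT. Cache (LRU->MRU): [X H B Z P Q]
  23. access N: MISS, evict X. Cache (LRU->MRU): [H B Z P Q N]
  24. access Z: HIT. Cache (LRU->MRU): [H B P Q N Z]
  25. access H: HIT. Cache (LRU->MRU): [B P Q N Z H]
  26. access X: MISS, evict B. Cache (LRU->MRU): [P Q N Z H X]
  27. access P: HIT. Cache (LRU->MRU): [Q N Z H X P]
  28. access H: HIT. Cache (LRU->MRU): [Q N Z X P H]
  29. access P: HIT. Cache (LRU->MRU): [Q N Z X H P]
Total: 19 hits, 10 misses, 4 evictions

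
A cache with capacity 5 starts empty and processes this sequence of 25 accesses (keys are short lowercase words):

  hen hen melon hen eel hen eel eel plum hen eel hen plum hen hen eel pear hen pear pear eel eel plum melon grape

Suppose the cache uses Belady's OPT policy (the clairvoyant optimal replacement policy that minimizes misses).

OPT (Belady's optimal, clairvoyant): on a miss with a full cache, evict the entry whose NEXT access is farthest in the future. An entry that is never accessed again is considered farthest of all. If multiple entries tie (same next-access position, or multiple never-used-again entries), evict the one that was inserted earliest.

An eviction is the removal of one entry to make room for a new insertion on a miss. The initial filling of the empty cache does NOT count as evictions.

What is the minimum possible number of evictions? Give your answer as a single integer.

Answer: 1

Derivation:
OPT (Belady) simulation (capacity=5):
  1. access hen: MISS. Cache: [hen]
  2. access hen: HIT. Next use of hen: step 4. Cache: [hen]
  3. access melon: MISS. Cache: [hen melon]
  4. access hen: HIT. Next use of hen: step 6. Cache: [hen melon]
  5. access eel: MISS. Cache: [hen melon eel]
  6. access hen: HIT. Next use of hen: step 10. Cache: [hen melon eel]
  7. access eel: HIT. Next use of eel: step 8. Cache: [hen melon eel]
  8. access eel: HIT. Next use of eel: step 11. Cache: [hen melon eel]
  9. access plum: MISS. Cache: [hen melon eel plum]
  10. access hen: HIT. Next use of hen: step 12. Cache: [hen melon eel plum]
  11. access eel: HIT. Next use of eel: step 16. Cache: [hen melon eel plum]
  12. access hen: HIT. Next use of hen: step 14. Cache: [hen melon eel plum]
  13. access plum: HIT. Next use of plum: step 23. Cache: [hen melon eel plum]
  14. access hen: HIT. Next use of hen: step 15. Cache: [hen melon eel plum]
  15. access hen: HIT. Next use of hen: step 18. Cache: [hen melon eel plum]
  16. access eel: HIT. Next use of eel: step 21. Cache: [hen melon eel plum]
  17. access pear: MISS. Cache: [hen melon eel plum pear]
  18. access hen: HIT. Next use of hen: never. Cache: [hen melon eel plum pear]
  19. access pear: HIT. Next use of pear: step 20. Cache: [hen melon eel plum pear]
  20. access pear: HIT. Next use of pear: never. Cache: [hen melon eel plum pear]
  21. access eel: HIT. Next use of eel: step 22. Cache: [hen melon eel plum pear]
  22. access eel: HIT. Next use of eel: never. Cache: [hen melon eel plum pear]
  23. access plum: HIT. Next use of plum: never. Cache: [hen melon eel plum pear]
  24. access melon: HIT. Next use of melon: never. Cache: [hen melon eel plum pear]
  25. access grape: MISS, evict hen (next use: never). Cache: [melon eel plum pear grape]
Total: 19 hits, 6 misses, 1 evictions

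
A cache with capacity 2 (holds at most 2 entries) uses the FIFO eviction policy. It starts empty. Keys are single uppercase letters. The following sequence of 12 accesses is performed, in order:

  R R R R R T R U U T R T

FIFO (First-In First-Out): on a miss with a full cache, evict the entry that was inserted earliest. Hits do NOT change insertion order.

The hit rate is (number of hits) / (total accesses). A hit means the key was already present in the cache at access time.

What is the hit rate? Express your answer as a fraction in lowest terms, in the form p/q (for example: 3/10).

Answer: 7/12

Derivation:
FIFO simulation (capacity=2):
  1. access R: MISS. Cache (old->new): [R]
  2. access R: HIT. Cache (old->new): [R]
  3. access R: HIT. Cache (old->new): [R]
  4. access R: HIT. Cache (old->new): [R]
  5. access R: HIT. Cache (old->new): [R]
  6. access T: MISS. Cache (old->new): [R T]
  7. access R: HIT. Cache (old->new): [R T]
  8. access U: MISS, evict R. Cache (old->new): [T U]
  9. access U: HIT. Cache (old->new): [T U]
  10. access T: HIT. Cache (old->new): [T U]
  11. access R: MISS, evict T. Cache (old->new): [U R]
  12. access T: MISS, evict U. Cache (old->new): [R T]
Total: 7 hits, 5 misses, 3 evictions

Hit rate = 7/12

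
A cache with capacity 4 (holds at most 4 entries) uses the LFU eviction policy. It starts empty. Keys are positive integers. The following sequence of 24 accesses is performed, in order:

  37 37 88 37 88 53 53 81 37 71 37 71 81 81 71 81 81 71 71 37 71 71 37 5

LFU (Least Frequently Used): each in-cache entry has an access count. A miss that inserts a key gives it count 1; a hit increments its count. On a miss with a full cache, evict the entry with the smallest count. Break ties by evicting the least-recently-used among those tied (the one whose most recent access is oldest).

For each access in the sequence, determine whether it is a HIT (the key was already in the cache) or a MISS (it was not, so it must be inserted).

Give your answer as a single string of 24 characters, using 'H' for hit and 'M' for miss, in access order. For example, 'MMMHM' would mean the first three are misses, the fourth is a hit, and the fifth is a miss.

LFU simulation (capacity=4):
  1. access 37: MISS. Cache: [37(c=1)]
  2. access 37: HIT, count now 2. Cache: [37(c=2)]
  3. access 88: MISS. Cache: [88(c=1) 37(c=2)]
  4. access 37: HIT, count now 3. Cache: [88(c=1) 37(c=3)]
  5. access 88: HIT, count now 2. Cache: [88(c=2) 37(c=3)]
  6. access 53: MISS. Cache: [53(c=1) 88(c=2) 37(c=3)]
  7. access 53: HIT, count now 2. Cache: [88(c=2) 53(c=2) 37(c=3)]
  8. access 81: MISS. Cache: [81(c=1) 88(c=2) 53(c=2) 37(c=3)]
  9. access 37: HIT, count now 4. Cache: [81(c=1) 88(c=2) 53(c=2) 37(c=4)]
  10. access 71: MISS, evict 81(c=1). Cache: [71(c=1) 88(c=2) 53(c=2) 37(c=4)]
  11. access 37: HIT, count now 5. Cache: [71(c=1) 88(c=2) 53(c=2) 37(c=5)]
  12. access 71: HIT, count now 2. Cache: [88(c=2) 53(c=2) 71(c=2) 37(c=5)]
  13. access 81: MISS, evict 88(c=2). Cache: [81(c=1) 53(c=2) 71(c=2) 37(c=5)]
  14. access 81: HIT, count now 2. Cache: [53(c=2) 71(c=2) 81(c=2) 37(c=5)]
  15. access 71: HIT, count now 3. Cache: [53(c=2) 81(c=2) 71(c=3) 37(c=5)]
  16. access 81: HIT, count now 3. Cache: [53(c=2) 71(c=3) 81(c=3) 37(c=5)]
  17. access 81: HIT, count now 4. Cache: [53(c=2) 71(c=3) 81(c=4) 37(c=5)]
  18. access 71: HIT, count now 4. Cache: [53(c=2) 81(c=4) 71(c=4) 37(c=5)]
  19. access 71: HIT, count now 5. Cache: [53(c=2) 81(c=4) 37(c=5) 71(c=5)]
  20. access 37: HIT, count now 6. Cache: [53(c=2) 81(c=4) 71(c=5) 37(c=6)]
  21. access 71: HIT, count now 6. Cache: [53(c=2) 81(c=4) 37(c=6) 71(c=6)]
  22. access 71: HIT, count now 7. Cache: [53(c=2) 81(c=4) 37(c=6) 71(c=7)]
  23. access 37: HIT, count now 7. Cache: [53(c=2) 81(c=4) 71(c=7) 37(c=7)]
  24. access 5: MISS, evict 53(c=2). Cache: [5(c=1) 81(c=4) 71(c=7) 37(c=7)]
Total: 17 hits, 7 misses, 3 evictions

Answer: MHMHHMHMHMHHMHHHHHHHHHHM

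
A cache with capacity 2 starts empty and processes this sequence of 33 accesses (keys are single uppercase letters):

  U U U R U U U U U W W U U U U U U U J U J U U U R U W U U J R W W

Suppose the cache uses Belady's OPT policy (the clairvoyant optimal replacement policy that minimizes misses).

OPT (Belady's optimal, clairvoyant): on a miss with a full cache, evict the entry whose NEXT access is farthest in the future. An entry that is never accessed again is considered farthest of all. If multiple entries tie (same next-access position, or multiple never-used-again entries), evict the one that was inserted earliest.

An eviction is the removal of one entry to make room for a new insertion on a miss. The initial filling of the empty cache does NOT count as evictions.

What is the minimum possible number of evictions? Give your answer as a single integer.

OPT (Belady) simulation (capacity=2):
  1. access U: MISS. Cache: [U]
  2. access U: HIT. Next use of U: step 3. Cache: [U]
  3. access U: HIT. Next use of U: step 5. Cache: [U]
  4. access R: MISS. Cache: [U R]
  5. access U: HIT. Next use of U: step 6. Cache: [U R]
  6. access U: HIT. Next use of U: step 7. Cache: [U R]
  7. access U: HIT. Next use of U: step 8. Cache: [U R]
  8. access U: HIT. Next use of U: step 9. Cache: [U R]
  9. access U: HIT. Next use of U: step 12. Cache: [U R]
  10. access W: MISS, evict R (next use: step 25). Cache: [U W]
  11. access W: HIT. Next use of W: step 27. Cache: [U W]
  12. access U: HIT. Next use of U: step 13. Cache: [U W]
  13. access U: HIT. Next use of U: step 14. Cache: [U W]
  14. access U: HIT. Next use of U: step 15. Cache: [U W]
  15. access U: HIT. Next use of U: step 16. Cache: [U W]
  16. access U: HIT. Next use of U: step 17. Cache: [U W]
  17. access U: HIT. Next use of U: step 18. Cache: [U W]
  18. access U: HIT. Next use of U: step 20. Cache: [U W]
  19. access J: MISS, evict W (next use: step 27). Cache: [U J]
  20. access U: HIT. Next use of U: step 22. Cache: [U J]
  21. access J: HIT. Next use of J: step 30. Cache: [U J]
  22. access U: HIT. Next use of U: step 23. Cache: [U J]
  23. access U: HIT. Next use of U: step 24. Cache: [U J]
  24. access U: HIT. Next use of U: step 26. Cache: [U J]
  25. access R: MISS, evict J (next use: step 30). Cache: [U R]
  26. access U: HIT. Next use of U: step 28. Cache: [U R]
  27. access W: MISS, evict R (next use: step 31). Cache: [U W]
  28. access U: HIT. Next use of U: step 29. Cache: [U W]
  29. access U: HIT. Next use of U: never. Cache: [U W]
  30. access J: MISS, evict U (next use: never). Cache: [W J]
  31. access R: MISS, evict J (next use: never). Cache: [W R]
  32. access W: HIT. Next use of W: step 33. Cache: [W R]
  33. access W: HIT. Next use of W: never. Cache: [W R]
Total: 25 hits, 8 misses, 6 evictions

Answer: 6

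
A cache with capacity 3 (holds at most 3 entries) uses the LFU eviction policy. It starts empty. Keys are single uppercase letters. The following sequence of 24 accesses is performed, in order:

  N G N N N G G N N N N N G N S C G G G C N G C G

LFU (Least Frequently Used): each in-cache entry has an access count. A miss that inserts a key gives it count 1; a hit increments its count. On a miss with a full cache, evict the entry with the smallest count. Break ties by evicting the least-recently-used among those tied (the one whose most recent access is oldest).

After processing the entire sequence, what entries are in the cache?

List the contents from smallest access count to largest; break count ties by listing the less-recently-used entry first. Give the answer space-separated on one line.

Answer: C G N

Derivation:
LFU simulation (capacity=3):
  1. access N: MISS. Cache: [N(c=1)]
  2. access G: MISS. Cache: [N(c=1) G(c=1)]
  3. access N: HIT, count now 2. Cache: [G(c=1) N(c=2)]
  4. access N: HIT, count now 3. Cache: [G(c=1) N(c=3)]
  5. access N: HIT, count now 4. Cache: [G(c=1) N(c=4)]
  6. access G: HIT, count now 2. Cache: [G(c=2) N(c=4)]
  7. access G: HIT, count now 3. Cache: [G(c=3) N(c=4)]
  8. access N: HIT, count now 5. Cache: [G(c=3) N(c=5)]
  9. access N: HIT, count now 6. Cache: [G(c=3) N(c=6)]
  10. access N: HIT, count now 7. Cache: [G(c=3) N(c=7)]
  11. access N: HIT, count now 8. Cache: [G(c=3) N(c=8)]
  12. access N: HIT, count now 9. Cache: [G(c=3) N(c=9)]
  13. access G: HIT, count now 4. Cache: [G(c=4) N(c=9)]
  14. access N: HIT, count now 10. Cache: [G(c=4) N(c=10)]
  15. access S: MISS. Cache: [S(c=1) G(c=4) N(c=10)]
  16. access C: MISS, evict S(c=1). Cache: [C(c=1) G(c=4) N(c=10)]
  17. access G: HIT, count now 5. Cache: [C(c=1) G(c=5) N(c=10)]
  18. access G: HIT, count now 6. Cache: [C(c=1) G(c=6) N(c=10)]
  19. access G: HIT, count now 7. Cache: [C(c=1) G(c=7) N(c=10)]
  20. access C: HIT, count now 2. Cache: [C(c=2) G(c=7) N(c=10)]
  21. access N: HIT, count now 11. Cache: [C(c=2) G(c=7) N(c=11)]
  22. access G: HIT, count now 8. Cache: [C(c=2) G(c=8) N(c=11)]
  23. access C: HIT, count now 3. Cache: [C(c=3) G(c=8) N(c=11)]
  24. access G: HIT, count now 9. Cache: [C(c=3) G(c=9) N(c=11)]
Total: 20 hits, 4 misses, 1 evictions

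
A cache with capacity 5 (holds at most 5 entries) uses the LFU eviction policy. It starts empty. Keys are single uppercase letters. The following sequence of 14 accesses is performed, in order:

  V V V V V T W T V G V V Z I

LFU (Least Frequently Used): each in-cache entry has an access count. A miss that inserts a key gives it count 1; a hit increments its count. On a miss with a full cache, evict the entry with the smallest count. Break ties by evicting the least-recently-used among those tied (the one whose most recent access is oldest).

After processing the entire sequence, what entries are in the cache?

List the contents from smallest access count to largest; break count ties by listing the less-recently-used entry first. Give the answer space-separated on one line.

Answer: G Z I T V

Derivation:
LFU simulation (capacity=5):
  1. access V: MISS. Cache: [V(c=1)]
  2. access V: HIT, count now 2. Cache: [V(c=2)]
  3. access V: HIT, count now 3. Cache: [V(c=3)]
  4. access V: HIT, count now 4. Cache: [V(c=4)]
  5. access V: HIT, count now 5. Cache: [V(c=5)]
  6. access T: MISS. Cache: [T(c=1) V(c=5)]
  7. access W: MISS. Cache: [T(c=1) W(c=1) V(c=5)]
  8. access T: HIT, count now 2. Cache: [W(c=1) T(c=2) V(c=5)]
  9. access V: HIT, count now 6. Cache: [W(c=1) T(c=2) V(c=6)]
  10. access G: MISS. Cache: [W(c=1) G(c=1) T(c=2) V(c=6)]
  11. access V: HIT, count now 7. Cache: [W(c=1) G(c=1) T(c=2) V(c=7)]
  12. access V: HIT, count now 8. Cache: [W(c=1) G(c=1) T(c=2) V(c=8)]
  13. access Z: MISS. Cache: [W(c=1) G(c=1) Z(c=1) T(c=2) V(c=8)]
  14. access I: MISS, evict W(c=1). Cache: [G(c=1) Z(c=1) I(c=1) T(c=2) V(c=8)]
Total: 8 hits, 6 misses, 1 evictions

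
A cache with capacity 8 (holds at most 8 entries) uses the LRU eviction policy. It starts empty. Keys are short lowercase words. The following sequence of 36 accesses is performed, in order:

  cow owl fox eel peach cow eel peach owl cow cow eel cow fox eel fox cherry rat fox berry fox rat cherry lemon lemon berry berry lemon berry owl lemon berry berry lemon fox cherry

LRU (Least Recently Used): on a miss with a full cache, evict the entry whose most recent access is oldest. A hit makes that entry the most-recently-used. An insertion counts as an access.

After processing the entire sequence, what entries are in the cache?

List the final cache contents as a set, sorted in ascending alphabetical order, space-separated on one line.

Answer: berry cherry cow eel fox lemon owl rat

Derivation:
LRU simulation (capacity=8):
  1. access cow: MISS. Cache (LRU->MRU): [cow]
  2. access owl: MISS. Cache (LRU->MRU): [cow owl]
  3. access fox: MISS. Cache (LRU->MRU): [cow owl fox]
  4. access eel: MISS. Cache (LRU->MRU): [cow owl fox eel]
  5. access peach: MISS. Cache (LRU->MRU): [cow owl fox eel peach]
  6. access cow: HIT. Cache (LRU->MRU): [owl fox eel peach cow]
  7. access eel: HIT. Cache (LRU->MRU): [owl fox peach cow eel]
  8. access peach: HIT. Cache (LRU->MRU): [owl fox cow eel peach]
  9. access owl: HIT. Cache (LRU->MRU): [fox cow eel peach owl]
  10. access cow: HIT. Cache (LRU->MRU): [fox eel peach owl cow]
  11. access cow: HIT. Cache (LRU->MRU): [fox eel peach owl cow]
  12. access eel: HIT. Cache (LRU->MRU): [fox peach owl cow eel]
  13. access cow: HIT. Cache (LRU->MRU): [fox peach owl eel cow]
  14. access fox: HIT. Cache (LRU->MRU): [peach owl eel cow fox]
  15. access eel: HIT. Cache (LRU->MRU): [peach owl cow fox eel]
  16. access fox: HIT. Cache (LRU->MRU): [peach owl cow eel fox]
  17. access cherry: MISS. Cache (LRU->MRU): [peach owl cow eel fox cherry]
  18. access rat: MISS. Cache (LRU->MRU): [peach owl cow eel fox cherry rat]
  19. access fox: HIT. Cache (LRU->MRU): [peach owl cow eel cherry rat fox]
  20. access berry: MISS. Cache (LRU->MRU): [peach owl cow eel cherry rat fox berry]
  21. access fox: HIT. Cache (LRU->MRU): [peach owl cow eel cherry rat berry fox]
  22. access rat: HIT. Cache (LRU->MRU): [peach owl cow eel cherry berry fox rat]
  23. access cherry: HIT. Cache (LRU->MRU): [peach owl cow eel berry fox rat cherry]
  24. access lemon: MISS, evict peach. Cache (LRU->MRU): [owl cow eel berry fox rat cherry lemon]
  25. access lemon: HIT. Cache (LRU->MRU): [owl cow eel berry fox rat cherry lemon]
  26. access berry: HIT. Cache (LRU->MRU): [owl cow eel fox rat cherry lemon berry]
  27. access berry: HIT. Cache (LRU->MRU): [owl cow eel fox rat cherry lemon berry]
  28. access lemon: HIT. Cache (LRU->MRU): [owl cow eel fox rat cherry berry lemon]
  29. access berry: HIT. Cache (LRU->MRU): [owl cow eel fox rat cherry lemon berry]
  30. access owl: HIT. Cache (LRU->MRU): [cow eel fox rat cherry lemon berry owl]
  31. access lemon: HIT. Cache (LRU->MRU): [cow eel fox rat cherry berry owl lemon]
  32. access berry: HIT. Cache (LRU->MRU): [cow eel fox rat cherry owl lemon berry]
  33. access berry: HIT. Cache (LRU->MRU): [cow eel fox rat cherry owl lemon berry]
  34. access lemon: HIT. Cache (LRU->MRU): [cow eel fox rat cherry owl berry lemon]
  35. access fox: HIT. Cache (LRU->MRU): [cow eel rat cherry owl berry lemon fox]
  36. access cherry: HIT. Cache (LRU->MRU): [cow eel rat owl berry lemon fox cherry]
Total: 27 hits, 9 misses, 1 evictions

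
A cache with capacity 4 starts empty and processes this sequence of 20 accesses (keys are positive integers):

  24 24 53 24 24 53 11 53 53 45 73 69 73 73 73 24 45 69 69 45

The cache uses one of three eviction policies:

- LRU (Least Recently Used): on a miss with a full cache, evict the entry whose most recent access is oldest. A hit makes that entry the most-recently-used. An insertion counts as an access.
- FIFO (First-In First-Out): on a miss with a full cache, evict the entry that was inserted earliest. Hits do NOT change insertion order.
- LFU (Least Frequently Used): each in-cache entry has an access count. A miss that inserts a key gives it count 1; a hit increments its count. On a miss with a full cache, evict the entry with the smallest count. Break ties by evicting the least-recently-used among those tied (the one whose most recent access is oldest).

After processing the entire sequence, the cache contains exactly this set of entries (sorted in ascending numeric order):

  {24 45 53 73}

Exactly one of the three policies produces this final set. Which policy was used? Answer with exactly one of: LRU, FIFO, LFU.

Simulating under each policy and comparing final sets:
  LRU: final set = {24 45 69 73} -> differs
  FIFO: final set = {24 45 69 73} -> differs
  LFU: final set = {24 45 53 73} -> MATCHES target
Only LFU produces the target set.

Answer: LFU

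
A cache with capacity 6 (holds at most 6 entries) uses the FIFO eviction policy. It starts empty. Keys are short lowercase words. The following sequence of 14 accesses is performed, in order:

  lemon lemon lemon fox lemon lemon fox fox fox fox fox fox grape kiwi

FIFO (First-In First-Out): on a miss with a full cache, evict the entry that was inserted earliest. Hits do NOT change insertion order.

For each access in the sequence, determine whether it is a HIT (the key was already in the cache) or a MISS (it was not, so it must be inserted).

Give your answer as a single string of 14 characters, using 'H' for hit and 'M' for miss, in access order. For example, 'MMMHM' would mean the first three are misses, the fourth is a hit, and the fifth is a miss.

FIFO simulation (capacity=6):
  1. access lemon: MISS. Cache (old->new): [lemon]
  2. access lemon: HIT. Cache (old->new): [lemon]
  3. access lemon: HIT. Cache (old->new): [lemon]
  4. access fox: MISS. Cache (old->new): [lemon fox]
  5. access lemon: HIT. Cache (old->new): [lemon fox]
  6. access lemon: HIT. Cache (old->new): [lemon fox]
  7. access fox: HIT. Cache (old->new): [lemon fox]
  8. access fox: HIT. Cache (old->new): [lemon fox]
  9. access fox: HIT. Cache (old->new): [lemon fox]
  10. access fox: HIT. Cache (old->new): [lemon fox]
  11. access fox: HIT. Cache (old->new): [lemon fox]
  12. access fox: HIT. Cache (old->new): [lemon fox]
  13. access grape: MISS. Cache (old->new): [lemon fox grape]
  14. access kiwi: MISS. Cache (old->new): [lemon fox grape kiwi]
Total: 10 hits, 4 misses, 0 evictions

Answer: MHHMHHHHHHHHMM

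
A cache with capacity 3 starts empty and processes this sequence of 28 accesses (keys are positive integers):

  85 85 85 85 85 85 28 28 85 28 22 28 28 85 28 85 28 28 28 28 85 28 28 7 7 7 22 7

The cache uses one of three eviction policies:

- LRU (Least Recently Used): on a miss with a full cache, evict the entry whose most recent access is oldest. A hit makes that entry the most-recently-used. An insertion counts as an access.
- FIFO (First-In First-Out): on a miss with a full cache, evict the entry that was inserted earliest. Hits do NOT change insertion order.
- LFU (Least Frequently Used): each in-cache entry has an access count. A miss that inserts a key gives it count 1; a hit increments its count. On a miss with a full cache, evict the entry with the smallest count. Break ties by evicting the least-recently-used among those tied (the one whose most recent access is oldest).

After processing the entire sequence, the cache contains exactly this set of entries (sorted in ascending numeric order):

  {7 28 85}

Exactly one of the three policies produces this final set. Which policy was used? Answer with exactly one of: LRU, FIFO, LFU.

Answer: LFU

Derivation:
Simulating under each policy and comparing final sets:
  LRU: final set = {7 22 28} -> differs
  FIFO: final set = {7 22 28} -> differs
  LFU: final set = {7 28 85} -> MATCHES target
Only LFU produces the target set.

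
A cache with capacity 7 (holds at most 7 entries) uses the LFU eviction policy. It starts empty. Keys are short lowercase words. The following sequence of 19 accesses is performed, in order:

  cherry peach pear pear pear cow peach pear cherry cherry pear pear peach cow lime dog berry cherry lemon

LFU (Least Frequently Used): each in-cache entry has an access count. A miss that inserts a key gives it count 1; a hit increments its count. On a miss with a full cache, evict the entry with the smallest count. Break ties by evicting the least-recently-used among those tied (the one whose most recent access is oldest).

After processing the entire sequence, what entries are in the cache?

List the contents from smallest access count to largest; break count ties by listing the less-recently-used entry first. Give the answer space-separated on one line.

LFU simulation (capacity=7):
  1. access cherry: MISS. Cache: [cherry(c=1)]
  2. access peach: MISS. Cache: [cherry(c=1) peach(c=1)]
  3. access pear: MISS. Cache: [cherry(c=1) peach(c=1) pear(c=1)]
  4. access pear: HIT, count now 2. Cache: [cherry(c=1) peach(c=1) pear(c=2)]
  5. access pear: HIT, count now 3. Cache: [cherry(c=1) peach(c=1) pear(c=3)]
  6. access cow: MISS. Cache: [cherry(c=1) peach(c=1) cow(c=1) pear(c=3)]
  7. access peach: HIT, count now 2. Cache: [cherry(c=1) cow(c=1) peach(c=2) pear(c=3)]
  8. access pear: HIT, count now 4. Cache: [cherry(c=1) cow(c=1) peach(c=2) pear(c=4)]
  9. access cherry: HIT, count now 2. Cache: [cow(c=1) peach(c=2) cherry(c=2) pear(c=4)]
  10. access cherry: HIT, count now 3. Cache: [cow(c=1) peach(c=2) cherry(c=3) pear(c=4)]
  11. access pear: HIT, count now 5. Cache: [cow(c=1) peach(c=2) cherry(c=3) pear(c=5)]
  12. access pear: HIT, count now 6. Cache: [cow(c=1) peach(c=2) cherry(c=3) pear(c=6)]
  13. access peach: HIT, count now 3. Cache: [cow(c=1) cherry(c=3) peach(c=3) pear(c=6)]
  14. access cow: HIT, count now 2. Cache: [cow(c=2) cherry(c=3) peach(c=3) pear(c=6)]
  15. access lime: MISS. Cache: [lime(c=1) cow(c=2) cherry(c=3) peach(c=3) pear(c=6)]
  16. access dog: MISS. Cache: [lime(c=1) dog(c=1) cow(c=2) cherry(c=3) peach(c=3) pear(c=6)]
  17. access berry: MISS. Cache: [lime(c=1) dog(c=1) berry(c=1) cow(c=2) cherry(c=3) peach(c=3) pear(c=6)]
  18. access cherry: HIT, count now 4. Cache: [lime(c=1) dog(c=1) berry(c=1) cow(c=2) peach(c=3) cherry(c=4) pear(c=6)]
  19. access lemon: MISS, evict lime(c=1). Cache: [dog(c=1) berry(c=1) lemon(c=1) cow(c=2) peach(c=3) cherry(c=4) pear(c=6)]
Total: 11 hits, 8 misses, 1 evictions

Answer: dog berry lemon cow peach cherry pear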